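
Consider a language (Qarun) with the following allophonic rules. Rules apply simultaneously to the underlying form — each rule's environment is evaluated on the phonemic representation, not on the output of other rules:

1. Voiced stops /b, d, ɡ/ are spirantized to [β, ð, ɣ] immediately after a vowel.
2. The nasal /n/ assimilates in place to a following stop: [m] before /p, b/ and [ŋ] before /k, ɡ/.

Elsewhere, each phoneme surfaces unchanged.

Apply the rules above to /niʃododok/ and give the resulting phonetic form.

[niʃoðoðok]

/n/ (word-initial) is in the target of rule 2 but the environment (before a labial or velar stop) is not met → [n].
/d/ (between /o/ and /o/) occurs immediately after a vowel → [ð] by rule 1.
/d/ meets the environment for rule 1 (immediately after a vowel) → [ð].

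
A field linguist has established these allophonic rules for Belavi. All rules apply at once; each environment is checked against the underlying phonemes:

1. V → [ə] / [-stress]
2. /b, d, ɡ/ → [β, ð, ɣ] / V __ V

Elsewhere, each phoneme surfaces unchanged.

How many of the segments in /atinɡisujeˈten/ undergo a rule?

5

Segments that undergo a rule: /a/ → [ə] (rule 1); /i/ → [ə] (rule 1); /i/ → [ə] (rule 1); /u/ → [ə] (rule 1); /e/ → [ə] (rule 1).
All other segments surface unchanged.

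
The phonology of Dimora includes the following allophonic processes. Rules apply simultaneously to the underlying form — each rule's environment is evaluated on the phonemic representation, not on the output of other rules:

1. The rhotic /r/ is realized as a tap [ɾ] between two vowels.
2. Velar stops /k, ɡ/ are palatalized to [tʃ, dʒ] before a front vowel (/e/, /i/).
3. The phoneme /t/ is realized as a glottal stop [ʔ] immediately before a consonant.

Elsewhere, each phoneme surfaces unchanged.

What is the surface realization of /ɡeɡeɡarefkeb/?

[dʒedʒeɡaɾeftʃeb]

/ɡ/ — word-initial, before a front vowel — surfaces as [dʒ] (rule 2).
/e/ (between /ɡ/ and /ɡ/): no rule targets it → [e].
/ɡ/ (between /e/ and /e/): before a front vowel, so rule 2 applies → [dʒ].
/e/ — not in any rule's target class → [e].
/ɡ/ (between /e/ and /a/) fails the environment for rule 2, so it stays [ɡ].
/a/ (between /ɡ/ and /r/) is unaffected → [a].
Rule 1 applies to /r/ (between /a/ and /e/: between two vowels) → [ɾ].
/e/ stays [e].
/f/ stays [f].
/k/ (between /f/ and /e/): before a front vowel, so rule 2 applies → [tʃ].
/e/ stays [e].
/b/ (word-final): no rule targets it → [b].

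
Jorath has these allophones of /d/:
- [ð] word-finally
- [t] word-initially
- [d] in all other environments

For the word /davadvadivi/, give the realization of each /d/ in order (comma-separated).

Occurrence 1 (position 1): word-initially → [t].
Occurrence 2 (position 5): no conditioning environment matches → elsewhere allophone [d].
Occurrence 3 (position 8): no conditioning environment matches → elsewhere allophone [d].

[t], [d], [d]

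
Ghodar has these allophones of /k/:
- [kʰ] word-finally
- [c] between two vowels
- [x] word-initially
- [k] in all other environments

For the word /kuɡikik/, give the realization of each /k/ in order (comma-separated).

Occurrence 1 (position 1): word-initially → [x].
Occurrence 2 (position 5): between two vowels → [c].
Occurrence 3 (position 7): word-finally → [kʰ].

[x], [c], [kʰ]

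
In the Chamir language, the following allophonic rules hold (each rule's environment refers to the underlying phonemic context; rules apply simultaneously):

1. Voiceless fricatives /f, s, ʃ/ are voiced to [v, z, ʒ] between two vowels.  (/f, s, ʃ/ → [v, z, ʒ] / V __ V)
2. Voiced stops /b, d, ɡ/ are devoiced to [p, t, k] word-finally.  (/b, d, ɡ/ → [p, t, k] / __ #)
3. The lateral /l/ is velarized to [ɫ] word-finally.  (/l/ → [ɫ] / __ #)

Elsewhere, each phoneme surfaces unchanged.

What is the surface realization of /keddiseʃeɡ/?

[keddizeʒek]

/k/ (word-initial): no rule targets it → [k].
/e/ (between /k/ and /d/): no rule targets it → [e].
/d/ — between /e/ and /d/; rule 2 does not apply here → [d].
/d/ (between /d/ and /i/): rule 2 targets it, but not word-finally → unchanged [d].
/i/ stays [i].
Rule 1 applies to /s/ (between /i/ and /e/: between two vowels) → [z].
/e/ (between /s/ and /ʃ/) is unaffected → [e].
/ʃ/ meets the environment for rule 1 (between two vowels) → [ʒ].
/e/ (between /ʃ/ and /ɡ/) is unaffected → [e].
/ɡ/ (word-final) occurs word-finally → [k] by rule 2.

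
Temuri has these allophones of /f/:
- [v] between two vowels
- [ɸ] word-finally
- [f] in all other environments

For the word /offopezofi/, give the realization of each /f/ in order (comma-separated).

[f], [f], [v]

Occurrence 1 (position 2): no conditioning environment matches → elsewhere allophone [f].
Occurrence 2 (position 3): no conditioning environment matches → elsewhere allophone [f].
Occurrence 3 (position 9): between two vowels → [v].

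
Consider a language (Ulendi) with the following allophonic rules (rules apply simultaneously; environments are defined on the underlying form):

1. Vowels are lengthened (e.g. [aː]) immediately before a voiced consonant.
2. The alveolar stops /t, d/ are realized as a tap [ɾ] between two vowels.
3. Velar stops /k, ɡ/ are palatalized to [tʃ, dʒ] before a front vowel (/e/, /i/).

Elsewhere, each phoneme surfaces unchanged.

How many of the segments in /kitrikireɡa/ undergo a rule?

4

Segments that undergo a rule: /k/ → [tʃ] (rule 3); /k/ → [tʃ] (rule 3); /i/ → [iː] (rule 1); /e/ → [eː] (rule 1).
All other segments surface unchanged.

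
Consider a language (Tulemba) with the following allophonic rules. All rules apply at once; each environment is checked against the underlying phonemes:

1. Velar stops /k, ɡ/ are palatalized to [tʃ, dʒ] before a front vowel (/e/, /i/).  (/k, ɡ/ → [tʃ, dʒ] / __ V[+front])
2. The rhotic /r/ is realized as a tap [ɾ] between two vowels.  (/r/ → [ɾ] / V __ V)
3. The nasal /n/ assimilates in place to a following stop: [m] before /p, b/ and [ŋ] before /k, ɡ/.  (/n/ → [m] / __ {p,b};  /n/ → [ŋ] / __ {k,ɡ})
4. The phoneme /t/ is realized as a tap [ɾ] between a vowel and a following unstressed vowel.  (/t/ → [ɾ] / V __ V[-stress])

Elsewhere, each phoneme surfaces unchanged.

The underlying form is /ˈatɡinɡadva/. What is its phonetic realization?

[ˈatdʒiŋɡadva]

/a/ (word-initial) is unaffected → [a].
/t/ (between /a/ and /ɡ/) fails the environment for rule 4, so it stays [t].
/ɡ/ — between /t/ and /i/, before a front vowel — surfaces as [dʒ] (rule 1).
/i/ (between /ɡ/ and /n/) is unaffected → [i].
/n/ (between /i/ and /ɡ/) occurs before a labial or velar stop → [ŋ] by rule 3.
/ɡ/ (between /n/ and /a/) is in the target of rule 1 but the environment (before a front vowel) is not met → [ɡ].
/a/ (between /ɡ/ and /d/) is unaffected → [a].
/d/ — not in any rule's target class → [d].
/v/ — not in any rule's target class → [v].
/a/ (word-final): no rule targets it → [a].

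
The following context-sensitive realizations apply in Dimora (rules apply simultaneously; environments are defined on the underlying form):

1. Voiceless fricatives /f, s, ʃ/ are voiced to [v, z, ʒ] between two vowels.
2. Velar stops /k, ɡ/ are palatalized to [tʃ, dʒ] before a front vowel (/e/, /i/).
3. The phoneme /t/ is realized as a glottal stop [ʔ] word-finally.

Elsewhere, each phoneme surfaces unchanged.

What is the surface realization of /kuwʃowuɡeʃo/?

[kuwʃowudʒeʒo]

/k/ — word-initial; rule 2 does not apply here → [k].
/u/ stays [u].
/w/ stays [w].
/ʃ/ (between /w/ and /o/): rule 1 targets it, but not between two vowels → unchanged [ʃ].
/o/ stays [o].
/w/ stays [w].
/u/ (between /w/ and /ɡ/) is unaffected → [u].
/ɡ/ (between /u/ and /e/) occurs before a front vowel → [dʒ] by rule 2.
/e/ (between /ɡ/ and /ʃ/): no rule targets it → [e].
Rule 1 applies to /ʃ/ (between /e/ and /o/: between two vowels) → [ʒ].
/o/ (word-final) is unaffected → [o].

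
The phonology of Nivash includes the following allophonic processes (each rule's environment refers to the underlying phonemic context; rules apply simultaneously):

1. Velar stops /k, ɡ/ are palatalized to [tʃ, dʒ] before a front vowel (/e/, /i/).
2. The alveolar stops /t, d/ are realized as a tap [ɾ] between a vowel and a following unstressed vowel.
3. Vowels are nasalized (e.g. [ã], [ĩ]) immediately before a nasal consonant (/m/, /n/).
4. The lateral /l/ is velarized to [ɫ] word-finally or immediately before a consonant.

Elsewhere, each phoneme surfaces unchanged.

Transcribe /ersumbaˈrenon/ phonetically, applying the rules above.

/e/ (word-initial) is in the target of rule 3 but the environment (before a nasal consonant) is not met → [e].
/r/ (between /e/ and /s/) is unaffected → [r].
/s/ — not in any rule's target class → [s].
/u/ (between /s/ and /m/) occurs before a nasal consonant → [ũ] by rule 3.
/m/ (between /u/ and /b/): no rule targets it → [m].
/b/ (between /m/ and /a/) is unaffected → [b].
/a/ (between /b/ and /r/) is in the target of rule 3 but the environment (before a nasal consonant) is not met → [a].
/r/ (between /a/ and /e/) is unaffected → [r].
/e/ (between /r/ and /n/): before a nasal consonant, so rule 3 applies → [ẽ].
/n/ (between /e/ and /o/) is unaffected → [n].
Rule 3 applies to /o/ (between /n/ and /n/: before a nasal consonant) → [õ].
/n/ (word-final) is unaffected → [n].

[ersũmbaˈrẽnõn]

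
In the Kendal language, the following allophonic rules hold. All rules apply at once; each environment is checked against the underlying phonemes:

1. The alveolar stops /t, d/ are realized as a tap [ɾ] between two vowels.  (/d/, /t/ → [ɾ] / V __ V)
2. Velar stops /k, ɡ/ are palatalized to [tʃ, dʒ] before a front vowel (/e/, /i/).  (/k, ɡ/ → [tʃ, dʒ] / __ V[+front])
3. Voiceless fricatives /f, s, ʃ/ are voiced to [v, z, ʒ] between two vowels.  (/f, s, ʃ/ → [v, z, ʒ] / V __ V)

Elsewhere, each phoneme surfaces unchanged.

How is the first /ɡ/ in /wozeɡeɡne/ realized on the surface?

[dʒ]

/ɡ/ — between /e/ and /e/, before a front vowel — surfaces as [dʒ] (rule 2).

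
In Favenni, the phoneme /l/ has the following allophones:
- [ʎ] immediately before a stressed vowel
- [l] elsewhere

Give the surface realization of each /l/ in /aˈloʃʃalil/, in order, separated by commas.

Occurrence 1 (position 2): immediately before a stressed vowel → [ʎ].
Occurrence 2 (position 7): no conditioning environment matches → elsewhere allophone [l].
Occurrence 3 (position 9): no conditioning environment matches → elsewhere allophone [l].

[ʎ], [l], [l]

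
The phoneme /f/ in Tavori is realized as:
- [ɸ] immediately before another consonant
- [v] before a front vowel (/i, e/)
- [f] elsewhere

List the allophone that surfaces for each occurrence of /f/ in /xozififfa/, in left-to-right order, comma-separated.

Occurrence 1 (position 5): before a front vowel (/i, e/) → [v].
Occurrence 2 (position 7): immediately before another consonant → [ɸ].
Occurrence 3 (position 8): no conditioning environment matches → elsewhere allophone [f].

[v], [ɸ], [f]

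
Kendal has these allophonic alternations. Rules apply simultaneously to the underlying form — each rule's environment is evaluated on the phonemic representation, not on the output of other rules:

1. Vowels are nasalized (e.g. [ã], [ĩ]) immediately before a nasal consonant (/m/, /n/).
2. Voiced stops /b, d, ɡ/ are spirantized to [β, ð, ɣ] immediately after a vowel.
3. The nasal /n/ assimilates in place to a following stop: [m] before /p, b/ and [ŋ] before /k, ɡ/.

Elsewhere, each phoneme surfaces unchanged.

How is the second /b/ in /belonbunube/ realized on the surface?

/b/ (between /n/ and /u/) is in the target of rule 2 but the environment (immediately after a vowel) is not met → [b].

[b]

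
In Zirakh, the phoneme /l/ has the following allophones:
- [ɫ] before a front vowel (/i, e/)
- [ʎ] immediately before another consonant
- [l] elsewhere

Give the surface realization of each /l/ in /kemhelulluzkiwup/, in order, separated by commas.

[l], [ʎ], [l]

Occurrence 1 (position 6): no conditioning environment matches → elsewhere allophone [l].
Occurrence 2 (position 8): immediately before another consonant → [ʎ].
Occurrence 3 (position 9): no conditioning environment matches → elsewhere allophone [l].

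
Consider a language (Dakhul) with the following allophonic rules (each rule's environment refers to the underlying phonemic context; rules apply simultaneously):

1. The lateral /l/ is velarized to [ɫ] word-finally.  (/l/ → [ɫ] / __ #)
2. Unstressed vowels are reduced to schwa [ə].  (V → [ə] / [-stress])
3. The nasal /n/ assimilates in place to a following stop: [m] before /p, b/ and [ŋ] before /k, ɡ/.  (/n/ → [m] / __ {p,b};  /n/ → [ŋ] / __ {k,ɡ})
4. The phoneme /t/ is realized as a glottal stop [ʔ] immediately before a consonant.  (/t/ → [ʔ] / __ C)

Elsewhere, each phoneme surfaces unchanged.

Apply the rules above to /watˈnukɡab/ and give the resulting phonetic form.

/w/ (word-initial): no rule targets it → [w].
/a/ meets the environment for rule 2 (in an unstressed syllable) → [ə].
/t/ — between /a/ and /n/, immediately before a consonant — surfaces as [ʔ] (rule 4).
/n/ (between /t/ and /u/) is in the target of rule 3 but the environment (before a labial or velar stop) is not met → [n].
/u/ — between /n/ and /k/; rule 2 does not apply here → [u].
/k/ stays [k].
/ɡ/ (between /k/ and /a/): no rule targets it → [ɡ].
/a/ (between /ɡ/ and /b/) occurs in an unstressed syllable → [ə] by rule 2.
/b/ stays [b].

[wəʔˈnukɡəb]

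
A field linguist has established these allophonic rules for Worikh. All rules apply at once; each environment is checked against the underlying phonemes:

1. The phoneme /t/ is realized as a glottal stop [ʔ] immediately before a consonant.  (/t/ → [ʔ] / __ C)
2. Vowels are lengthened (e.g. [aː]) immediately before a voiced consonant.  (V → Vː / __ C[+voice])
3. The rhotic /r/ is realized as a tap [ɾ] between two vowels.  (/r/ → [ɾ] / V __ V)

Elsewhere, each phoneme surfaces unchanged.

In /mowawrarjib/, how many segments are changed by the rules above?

4

Segments that undergo a rule: /o/ → [oː] (rule 2); /a/ → [aː] (rule 2); /a/ → [aː] (rule 2); /i/ → [iː] (rule 2).
All other segments surface unchanged.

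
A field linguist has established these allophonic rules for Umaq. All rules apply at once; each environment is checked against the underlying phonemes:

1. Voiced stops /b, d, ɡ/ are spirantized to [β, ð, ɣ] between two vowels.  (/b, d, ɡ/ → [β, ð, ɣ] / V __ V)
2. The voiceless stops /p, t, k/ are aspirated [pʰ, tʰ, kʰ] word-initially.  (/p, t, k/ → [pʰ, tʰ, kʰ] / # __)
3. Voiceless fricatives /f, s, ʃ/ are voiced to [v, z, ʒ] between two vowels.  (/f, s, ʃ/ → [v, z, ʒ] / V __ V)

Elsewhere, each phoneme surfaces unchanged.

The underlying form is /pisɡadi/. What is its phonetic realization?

[pʰisɡaði]

/p/ — word-initial, word-initially — surfaces as [pʰ] (rule 2).
/s/ — between /i/ and /ɡ/; rule 3 does not apply here → [s].
/ɡ/ — between /s/ and /a/; rule 1 does not apply here → [ɡ].
Rule 1 applies to /d/ (between /a/ and /i/: between two vowels) → [ð].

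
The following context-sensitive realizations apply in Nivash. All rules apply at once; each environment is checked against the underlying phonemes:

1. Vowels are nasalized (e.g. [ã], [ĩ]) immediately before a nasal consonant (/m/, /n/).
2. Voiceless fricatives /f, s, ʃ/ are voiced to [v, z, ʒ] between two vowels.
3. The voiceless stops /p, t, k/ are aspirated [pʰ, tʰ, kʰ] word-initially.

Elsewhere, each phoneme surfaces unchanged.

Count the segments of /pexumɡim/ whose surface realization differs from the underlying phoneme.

Segments that undergo a rule: /p/ → [pʰ] (rule 3); /u/ → [ũ] (rule 1); /i/ → [ĩ] (rule 1).
All other segments surface unchanged.

3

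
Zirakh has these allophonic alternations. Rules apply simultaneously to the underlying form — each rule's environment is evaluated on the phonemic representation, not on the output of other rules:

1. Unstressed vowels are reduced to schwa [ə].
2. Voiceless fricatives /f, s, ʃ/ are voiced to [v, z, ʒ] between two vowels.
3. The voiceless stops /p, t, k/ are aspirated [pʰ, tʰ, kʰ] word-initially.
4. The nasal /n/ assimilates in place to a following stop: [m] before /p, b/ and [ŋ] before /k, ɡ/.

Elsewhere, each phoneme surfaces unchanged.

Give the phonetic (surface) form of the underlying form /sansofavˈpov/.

[sənsəvəvˈpov]

/s/ (word-initial) fails the environment for rule 2, so it stays [s].
/a/ (between /s/ and /n/) occurs in an unstressed syllable → [ə] by rule 1.
/n/ (between /a/ and /s/) is in the target of rule 4 but the environment (before a labial or velar stop) is not met → [n].
/s/ (between /n/ and /o/) fails the environment for rule 2, so it stays [s].
/o/ meets the environment for rule 1 (in an unstressed syllable) → [ə].
Rule 2 applies to /f/ (between /o/ and /a/: between two vowels) → [v].
/a/ (between /f/ and /v/) occurs in an unstressed syllable → [ə] by rule 1.
/p/ (between /v/ and /o/): rule 3 targets it, but not word-initially → unchanged [p].
/o/ — between /p/ and /v/; rule 1 does not apply here → [o].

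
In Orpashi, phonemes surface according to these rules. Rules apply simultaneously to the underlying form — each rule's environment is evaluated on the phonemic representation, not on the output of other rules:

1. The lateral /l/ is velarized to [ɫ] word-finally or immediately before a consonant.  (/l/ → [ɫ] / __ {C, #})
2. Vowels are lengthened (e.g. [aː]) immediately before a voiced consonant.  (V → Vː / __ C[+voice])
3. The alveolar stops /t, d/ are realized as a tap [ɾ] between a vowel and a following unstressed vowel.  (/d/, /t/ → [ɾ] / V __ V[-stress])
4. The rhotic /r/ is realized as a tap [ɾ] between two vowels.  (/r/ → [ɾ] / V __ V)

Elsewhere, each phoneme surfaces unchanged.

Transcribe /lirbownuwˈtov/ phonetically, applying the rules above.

/l/ (word-initial): rule 1 targets it, but not word-finally or immediately before a consonant → unchanged [l].
/i/ meets the environment for rule 2 (before a voiced consonant) → [iː].
/r/ (between /i/ and /b/) fails the environment for rule 4, so it stays [r].
/o/ (between /b/ and /w/): before a voiced consonant, so rule 2 applies → [oː].
/u/ meets the environment for rule 2 (before a voiced consonant) → [uː].
/t/ (between /w/ and /o/) is in the target of rule 3 but the environment (between a vowel and a following unstressed vowel) is not met → [t].
/o/ (between /t/ and /v/): before a voiced consonant, so rule 2 applies → [oː].

[liːrboːwnuːwˈtoːv]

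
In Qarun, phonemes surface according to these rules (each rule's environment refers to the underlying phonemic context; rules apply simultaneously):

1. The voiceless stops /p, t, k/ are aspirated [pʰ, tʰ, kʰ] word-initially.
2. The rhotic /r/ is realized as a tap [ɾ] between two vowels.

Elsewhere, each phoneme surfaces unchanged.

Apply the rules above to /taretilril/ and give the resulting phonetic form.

/t/ — word-initial, word-initially — surfaces as [tʰ] (rule 1).
/a/ (between /t/ and /r/) is unaffected → [a].
/r/ — between /a/ and /e/, between two vowels — surfaces as [ɾ] (rule 2).
/e/ (between /r/ and /t/): no rule targets it → [e].
/t/ — between /e/ and /i/; rule 1 does not apply here → [t].
/i/ (between /t/ and /l/): no rule targets it → [i].
/l/ (between /i/ and /r/) is unaffected → [l].
/r/ — between /l/ and /i/; rule 2 does not apply here → [r].
/i/ (between /r/ and /l/): no rule targets it → [i].
/l/ — not in any rule's target class → [l].

[tʰaɾetilril]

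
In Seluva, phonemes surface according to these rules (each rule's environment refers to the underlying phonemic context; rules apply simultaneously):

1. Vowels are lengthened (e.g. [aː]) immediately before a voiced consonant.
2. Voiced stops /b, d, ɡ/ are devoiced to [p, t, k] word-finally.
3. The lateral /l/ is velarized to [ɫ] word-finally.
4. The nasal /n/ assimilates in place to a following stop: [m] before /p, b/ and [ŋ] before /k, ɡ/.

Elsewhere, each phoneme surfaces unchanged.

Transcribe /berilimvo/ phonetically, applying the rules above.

/b/ (word-initial) is in the target of rule 2 but the environment (word-finally) is not met → [b].
/e/ (between /b/ and /r/): before a voiced consonant, so rule 1 applies → [eː].
/r/ — not in any rule's target class → [r].
/i/ (between /r/ and /l/): before a voiced consonant, so rule 1 applies → [iː].
/l/ (between /i/ and /i/) fails the environment for rule 3, so it stays [l].
/i/ — between /l/ and /m/, before a voiced consonant — surfaces as [iː] (rule 1).
/m/ — not in any rule's target class → [m].
/v/ — not in any rule's target class → [v].
/o/ (word-final) fails the environment for rule 1, so it stays [o].

[beːriːliːmvo]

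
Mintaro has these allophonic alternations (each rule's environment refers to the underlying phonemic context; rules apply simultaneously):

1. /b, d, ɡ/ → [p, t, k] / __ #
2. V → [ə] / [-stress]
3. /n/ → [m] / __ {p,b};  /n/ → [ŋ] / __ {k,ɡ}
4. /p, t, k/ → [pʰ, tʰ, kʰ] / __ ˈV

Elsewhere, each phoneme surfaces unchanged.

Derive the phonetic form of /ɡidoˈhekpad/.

/ɡ/ (word-initial) is in the target of rule 1 but the environment (word-finally) is not met → [ɡ].
/i/ (between /ɡ/ and /d/): in an unstressed syllable, so rule 2 applies → [ə].
/d/ (between /i/ and /o/): rule 1 targets it, but not word-finally → unchanged [d].
/o/ (between /d/ and /h/) occurs in an unstressed syllable → [ə] by rule 2.
/h/ — not in any rule's target class → [h].
/e/ (between /h/ and /k/) is in the target of rule 2 but the environment (in an unstressed syllable) is not met → [e].
/k/ (between /e/ and /p/) is in the target of rule 4 but the environment (immediately before a stressed vowel) is not met → [k].
/p/ (between /k/ and /a/) fails the environment for rule 4, so it stays [p].
/a/ — between /p/ and /d/, in an unstressed syllable — surfaces as [ə] (rule 2).
/d/ meets the environment for rule 1 (word-finally) → [t].

[ɡədəˈhekpət]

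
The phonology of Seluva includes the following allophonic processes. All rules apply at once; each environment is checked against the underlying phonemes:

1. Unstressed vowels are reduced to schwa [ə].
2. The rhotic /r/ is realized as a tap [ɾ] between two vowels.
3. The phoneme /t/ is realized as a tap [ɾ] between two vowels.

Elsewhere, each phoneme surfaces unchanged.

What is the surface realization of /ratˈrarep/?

[rətˈraɾəp]

/r/ (word-initial) fails the environment for rule 2, so it stays [r].
/a/ meets the environment for rule 1 (in an unstressed syllable) → [ə].
/t/ (between /a/ and /r/) fails the environment for rule 3, so it stays [t].
/r/ — between /t/ and /a/; rule 2 does not apply here → [r].
/a/ (between /r/ and /r/): rule 1 targets it, but not in an unstressed syllable → unchanged [a].
Rule 2 applies to /r/ (between /a/ and /e/: between two vowels) → [ɾ].
/e/ — between /r/ and /p/, in an unstressed syllable — surfaces as [ə] (rule 1).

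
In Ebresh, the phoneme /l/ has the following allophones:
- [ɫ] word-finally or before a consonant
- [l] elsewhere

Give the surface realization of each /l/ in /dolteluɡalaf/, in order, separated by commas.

[ɫ], [l], [l]

Occurrence 1 (position 3): word-finally or before a consonant → [ɫ].
Occurrence 2 (position 6): no conditioning environment matches → elsewhere allophone [l].
Occurrence 3 (position 10): no conditioning environment matches → elsewhere allophone [l].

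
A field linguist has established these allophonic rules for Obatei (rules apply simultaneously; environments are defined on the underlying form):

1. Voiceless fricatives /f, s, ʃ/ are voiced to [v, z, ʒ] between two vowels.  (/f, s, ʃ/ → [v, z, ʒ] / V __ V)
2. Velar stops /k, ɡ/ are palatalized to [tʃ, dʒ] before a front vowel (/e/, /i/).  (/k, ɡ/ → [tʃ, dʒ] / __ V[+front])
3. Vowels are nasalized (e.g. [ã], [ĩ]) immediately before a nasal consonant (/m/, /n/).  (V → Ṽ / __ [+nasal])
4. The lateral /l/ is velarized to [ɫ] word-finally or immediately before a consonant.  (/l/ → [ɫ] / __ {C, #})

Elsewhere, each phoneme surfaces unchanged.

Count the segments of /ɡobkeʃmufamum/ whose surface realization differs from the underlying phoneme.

4

Segments that undergo a rule: /k/ → [tʃ] (rule 2); /f/ → [v] (rule 1); /a/ → [ã] (rule 3); /u/ → [ũ] (rule 3).
All other segments surface unchanged.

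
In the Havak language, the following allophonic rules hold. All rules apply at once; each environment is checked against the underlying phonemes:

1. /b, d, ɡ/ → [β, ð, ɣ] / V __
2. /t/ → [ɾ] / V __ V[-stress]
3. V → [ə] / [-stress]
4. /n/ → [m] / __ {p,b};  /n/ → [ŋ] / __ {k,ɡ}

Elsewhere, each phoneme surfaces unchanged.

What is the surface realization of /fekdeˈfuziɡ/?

[fəkdəˈfuzəɣ]

Rule 3 applies to /e/ (between /f/ and /k/: in an unstressed syllable) → [ə].
/d/ (between /k/ and /e/) fails the environment for rule 1, so it stays [d].
/e/ (between /d/ and /f/): in an unstressed syllable, so rule 3 applies → [ə].
/u/ (between /f/ and /z/) is in the target of rule 3 but the environment (in an unstressed syllable) is not met → [u].
/i/ (between /z/ and /ɡ/) occurs in an unstressed syllable → [ə] by rule 3.
/ɡ/ meets the environment for rule 1 (immediately after a vowel) → [ɣ].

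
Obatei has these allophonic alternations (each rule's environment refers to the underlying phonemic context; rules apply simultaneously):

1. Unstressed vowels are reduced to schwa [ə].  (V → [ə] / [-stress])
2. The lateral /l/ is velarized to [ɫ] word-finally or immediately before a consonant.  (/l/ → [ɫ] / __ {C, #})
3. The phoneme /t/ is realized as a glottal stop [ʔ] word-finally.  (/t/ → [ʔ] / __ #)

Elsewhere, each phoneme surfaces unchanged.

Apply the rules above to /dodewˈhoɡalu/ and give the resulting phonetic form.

/d/ (word-initial): no rule targets it → [d].
/o/ meets the environment for rule 1 (in an unstressed syllable) → [ə].
/d/ (between /o/ and /e/) is unaffected → [d].
/e/ (between /d/ and /w/) occurs in an unstressed syllable → [ə] by rule 1.
/w/ (between /e/ and /h/) is unaffected → [w].
/h/ stays [h].
/o/ — between /h/ and /ɡ/; rule 1 does not apply here → [o].
/ɡ/ stays [ɡ].
/a/ meets the environment for rule 1 (in an unstressed syllable) → [ə].
/l/ (between /a/ and /u/) is in the target of rule 2 but the environment (word-finally or immediately before a consonant) is not met → [l].
/u/ — word-final, in an unstressed syllable — surfaces as [ə] (rule 1).

[dədəwˈhoɡələ]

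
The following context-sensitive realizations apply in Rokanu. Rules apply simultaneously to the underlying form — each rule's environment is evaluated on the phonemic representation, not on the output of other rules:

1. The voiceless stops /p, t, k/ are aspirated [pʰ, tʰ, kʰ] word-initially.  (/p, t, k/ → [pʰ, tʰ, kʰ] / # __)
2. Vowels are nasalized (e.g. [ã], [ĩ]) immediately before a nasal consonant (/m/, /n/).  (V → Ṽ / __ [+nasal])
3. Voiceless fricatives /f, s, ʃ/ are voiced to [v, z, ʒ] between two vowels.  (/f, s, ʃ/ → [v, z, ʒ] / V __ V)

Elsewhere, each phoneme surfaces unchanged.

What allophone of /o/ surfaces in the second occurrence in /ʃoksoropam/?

[o]

/o/ (between /s/ and /r/) fails the environment for rule 2, so it stays [o].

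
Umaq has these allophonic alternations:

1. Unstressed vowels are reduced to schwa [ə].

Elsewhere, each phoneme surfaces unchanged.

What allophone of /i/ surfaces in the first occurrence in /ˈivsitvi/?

[i]

/i/ (word-initial): rule 1 targets it, but not in an unstressed syllable → unchanged [i].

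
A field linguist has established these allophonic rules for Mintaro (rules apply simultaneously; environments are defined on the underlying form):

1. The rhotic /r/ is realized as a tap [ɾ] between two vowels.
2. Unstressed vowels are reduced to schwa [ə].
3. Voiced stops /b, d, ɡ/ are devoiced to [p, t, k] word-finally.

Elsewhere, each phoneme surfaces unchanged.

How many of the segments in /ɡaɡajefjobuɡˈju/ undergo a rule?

5

Segments that undergo a rule: /a/ → [ə] (rule 2); /a/ → [ə] (rule 2); /e/ → [ə] (rule 2); /o/ → [ə] (rule 2); /u/ → [ə] (rule 2).
All other segments surface unchanged.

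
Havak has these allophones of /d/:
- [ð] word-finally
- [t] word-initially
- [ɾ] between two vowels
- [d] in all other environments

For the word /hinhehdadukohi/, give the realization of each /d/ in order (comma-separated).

[d], [ɾ]

Occurrence 1 (position 7): no conditioning environment matches → elsewhere allophone [d].
Occurrence 2 (position 9): between two vowels → [ɾ].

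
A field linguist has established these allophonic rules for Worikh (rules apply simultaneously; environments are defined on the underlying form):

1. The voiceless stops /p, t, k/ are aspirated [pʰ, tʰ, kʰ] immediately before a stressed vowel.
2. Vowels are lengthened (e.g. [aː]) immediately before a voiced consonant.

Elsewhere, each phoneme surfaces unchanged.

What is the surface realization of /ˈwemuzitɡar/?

[ˈweːmuːzitɡaːr]

/w/ — not in any rule's target class → [w].
Rule 2 applies to /e/ (between /w/ and /m/: before a voiced consonant) → [eː].
/m/ (between /e/ and /u/) is unaffected → [m].
/u/ (between /m/ and /z/) occurs before a voiced consonant → [uː] by rule 2.
/z/ — not in any rule's target class → [z].
/i/ (between /z/ and /t/) fails the environment for rule 2, so it stays [i].
/t/ (between /i/ and /ɡ/) is in the target of rule 1 but the environment (immediately before a stressed vowel) is not met → [t].
/ɡ/ — not in any rule's target class → [ɡ].
/a/ (between /ɡ/ and /r/) occurs before a voiced consonant → [aː] by rule 2.
/r/ (word-final): no rule targets it → [r].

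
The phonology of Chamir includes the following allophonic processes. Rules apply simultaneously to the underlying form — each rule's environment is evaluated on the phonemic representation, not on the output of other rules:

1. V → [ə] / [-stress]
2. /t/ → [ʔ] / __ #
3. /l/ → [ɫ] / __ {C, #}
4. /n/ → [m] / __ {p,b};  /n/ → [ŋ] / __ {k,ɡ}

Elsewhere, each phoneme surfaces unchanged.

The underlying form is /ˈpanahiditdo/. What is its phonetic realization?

/p/ (word-initial) is unaffected → [p].
/a/ — between /p/ and /n/; rule 1 does not apply here → [a].
/n/ — between /a/ and /a/; rule 4 does not apply here → [n].
/a/ — between /n/ and /h/, in an unstressed syllable — surfaces as [ə] (rule 1).
/h/ — not in any rule's target class → [h].
/i/ — between /h/ and /d/, in an unstressed syllable — surfaces as [ə] (rule 1).
/d/ — not in any rule's target class → [d].
/i/ (between /d/ and /t/) occurs in an unstressed syllable → [ə] by rule 1.
/t/ (between /i/ and /d/): rule 2 targets it, but not word-finally → unchanged [t].
/d/ (between /t/ and /o/): no rule targets it → [d].
/o/ meets the environment for rule 1 (in an unstressed syllable) → [ə].

[ˈpanəhədətdə]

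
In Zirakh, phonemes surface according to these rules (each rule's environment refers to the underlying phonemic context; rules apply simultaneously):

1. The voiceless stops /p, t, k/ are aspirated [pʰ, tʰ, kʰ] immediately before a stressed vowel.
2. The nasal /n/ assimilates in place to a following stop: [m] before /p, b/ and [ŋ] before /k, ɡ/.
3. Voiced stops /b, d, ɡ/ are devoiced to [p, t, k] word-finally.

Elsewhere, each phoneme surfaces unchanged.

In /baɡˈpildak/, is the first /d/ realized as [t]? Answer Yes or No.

/d/ (between /l/ and /a/) is in the target of rule 3 but the environment (word-finally) is not met → [d].
The actual realization is [d], not [t].

No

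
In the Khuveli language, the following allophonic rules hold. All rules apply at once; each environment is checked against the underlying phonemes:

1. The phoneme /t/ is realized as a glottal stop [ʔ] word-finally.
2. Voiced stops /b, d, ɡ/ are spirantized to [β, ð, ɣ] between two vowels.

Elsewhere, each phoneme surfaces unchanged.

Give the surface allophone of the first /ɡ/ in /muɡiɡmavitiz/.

/ɡ/ (between /u/ and /i/): between two vowels, so rule 2 applies → [ɣ].

[ɣ]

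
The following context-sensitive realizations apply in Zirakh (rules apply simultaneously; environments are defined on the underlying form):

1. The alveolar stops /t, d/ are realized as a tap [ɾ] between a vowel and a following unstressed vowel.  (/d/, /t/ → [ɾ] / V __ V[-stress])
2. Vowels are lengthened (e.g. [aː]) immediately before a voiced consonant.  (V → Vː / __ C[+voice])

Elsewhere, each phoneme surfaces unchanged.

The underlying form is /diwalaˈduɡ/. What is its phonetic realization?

[diːwaːlaːˈduːɡ]

/d/ (word-initial) is in the target of rule 1 but the environment (between a vowel and a following unstressed vowel) is not met → [d].
/i/ meets the environment for rule 2 (before a voiced consonant) → [iː].
/w/ (between /i/ and /a/) is unaffected → [w].
/a/ (between /w/ and /l/) occurs before a voiced consonant → [aː] by rule 2.
/l/ (between /a/ and /a/) is unaffected → [l].
/a/ — between /l/ and /d/, before a voiced consonant — surfaces as [aː] (rule 2).
/d/ (between /a/ and /u/) fails the environment for rule 1, so it stays [d].
/u/ meets the environment for rule 2 (before a voiced consonant) → [uː].
/ɡ/ (word-final): no rule targets it → [ɡ].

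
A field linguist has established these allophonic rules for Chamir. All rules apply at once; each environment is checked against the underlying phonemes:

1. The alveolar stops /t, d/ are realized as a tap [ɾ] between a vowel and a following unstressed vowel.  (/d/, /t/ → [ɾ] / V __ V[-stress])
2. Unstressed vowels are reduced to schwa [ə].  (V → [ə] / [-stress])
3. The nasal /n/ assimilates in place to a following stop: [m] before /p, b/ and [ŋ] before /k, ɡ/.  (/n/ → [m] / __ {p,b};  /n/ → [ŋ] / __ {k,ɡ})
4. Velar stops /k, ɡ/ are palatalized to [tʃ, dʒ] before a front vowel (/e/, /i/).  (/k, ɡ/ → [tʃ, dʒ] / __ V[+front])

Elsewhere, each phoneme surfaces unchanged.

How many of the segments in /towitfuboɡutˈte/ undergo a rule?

Segments that undergo a rule: /o/ → [ə] (rule 2); /i/ → [ə] (rule 2); /u/ → [ə] (rule 2); /o/ → [ə] (rule 2); /u/ → [ə] (rule 2).
All other segments surface unchanged.

5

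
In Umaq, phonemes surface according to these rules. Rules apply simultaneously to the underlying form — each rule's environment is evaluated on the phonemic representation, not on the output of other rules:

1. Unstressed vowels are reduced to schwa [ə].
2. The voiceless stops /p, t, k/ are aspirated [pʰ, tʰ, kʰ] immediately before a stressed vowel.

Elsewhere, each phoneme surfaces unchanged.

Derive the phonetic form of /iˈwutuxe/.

[əˈwutəxə]

/i/ (word-initial): in an unstressed syllable, so rule 1 applies → [ə].
/u/ (between /w/ and /t/) fails the environment for rule 1, so it stays [u].
/t/ — between /u/ and /u/; rule 2 does not apply here → [t].
/u/ — between /t/ and /x/, in an unstressed syllable — surfaces as [ə] (rule 1).
Rule 1 applies to /e/ (word-final: in an unstressed syllable) → [ə].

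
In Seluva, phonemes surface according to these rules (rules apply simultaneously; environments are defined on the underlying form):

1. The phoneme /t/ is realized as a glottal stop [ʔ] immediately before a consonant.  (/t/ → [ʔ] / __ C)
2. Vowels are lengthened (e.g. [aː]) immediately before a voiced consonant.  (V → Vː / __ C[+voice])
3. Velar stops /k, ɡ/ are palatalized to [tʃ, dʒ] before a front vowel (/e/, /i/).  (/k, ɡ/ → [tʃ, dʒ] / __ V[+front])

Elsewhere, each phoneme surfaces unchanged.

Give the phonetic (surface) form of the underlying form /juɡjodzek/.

/j/ stays [j].
/u/ (between /j/ and /ɡ/): before a voiced consonant, so rule 2 applies → [uː].
/ɡ/ (between /u/ and /j/) fails the environment for rule 3, so it stays [ɡ].
/j/ — not in any rule's target class → [j].
/o/ meets the environment for rule 2 (before a voiced consonant) → [oː].
/d/ (between /o/ and /z/) is unaffected → [d].
/z/ (between /d/ and /e/) is unaffected → [z].
/e/ (between /z/ and /k/) is in the target of rule 2 but the environment (before a voiced consonant) is not met → [e].
/k/ (word-final): rule 3 targets it, but not before a front vowel → unchanged [k].

[juːɡjoːdzek]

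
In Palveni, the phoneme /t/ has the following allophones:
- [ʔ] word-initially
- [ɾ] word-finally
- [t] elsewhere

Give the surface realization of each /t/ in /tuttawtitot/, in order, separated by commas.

[ʔ], [t], [t], [t], [t], [ɾ]

Occurrence 1 (position 1): word-initially → [ʔ].
Occurrence 2 (position 3): no conditioning environment matches → elsewhere allophone [t].
Occurrence 3 (position 4): no conditioning environment matches → elsewhere allophone [t].
Occurrence 4 (position 7): no conditioning environment matches → elsewhere allophone [t].
Occurrence 5 (position 9): no conditioning environment matches → elsewhere allophone [t].
Occurrence 6 (position 11): word-finally → [ɾ].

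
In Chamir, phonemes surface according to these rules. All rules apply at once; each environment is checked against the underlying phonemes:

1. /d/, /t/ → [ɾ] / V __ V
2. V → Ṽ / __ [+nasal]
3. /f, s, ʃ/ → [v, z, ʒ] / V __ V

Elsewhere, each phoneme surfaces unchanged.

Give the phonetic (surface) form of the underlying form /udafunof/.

[uɾavũnof]

/u/ — word-initial; rule 2 does not apply here → [u].
/d/ (between /u/ and /a/) occurs between two vowels → [ɾ] by rule 1.
/a/ — between /d/ and /f/; rule 2 does not apply here → [a].
/f/ (between /a/ and /u/) occurs between two vowels → [v] by rule 3.
Rule 2 applies to /u/ (between /f/ and /n/: before a nasal consonant) → [ũ].
/n/ — not in any rule's target class → [n].
/o/ (between /n/ and /f/) is in the target of rule 2 but the environment (before a nasal consonant) is not met → [o].
/f/ (word-final) is in the target of rule 3 but the environment (between two vowels) is not met → [f].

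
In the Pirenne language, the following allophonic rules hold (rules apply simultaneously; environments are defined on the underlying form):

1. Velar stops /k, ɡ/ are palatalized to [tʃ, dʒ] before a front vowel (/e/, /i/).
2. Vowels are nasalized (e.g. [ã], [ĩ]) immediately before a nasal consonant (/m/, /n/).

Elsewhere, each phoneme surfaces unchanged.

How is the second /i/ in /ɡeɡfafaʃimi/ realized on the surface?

[i]

/i/ (word-final): rule 2 targets it, but not before a nasal consonant → unchanged [i].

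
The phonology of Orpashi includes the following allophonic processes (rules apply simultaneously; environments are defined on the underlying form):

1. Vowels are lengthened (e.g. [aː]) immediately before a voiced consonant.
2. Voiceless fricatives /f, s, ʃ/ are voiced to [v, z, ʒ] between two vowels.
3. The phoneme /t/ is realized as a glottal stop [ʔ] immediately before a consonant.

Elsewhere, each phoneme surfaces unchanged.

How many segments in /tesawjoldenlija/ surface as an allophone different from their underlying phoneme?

5

Segments that undergo a rule: /s/ → [z] (rule 2); /a/ → [aː] (rule 1); /o/ → [oː] (rule 1); /e/ → [eː] (rule 1); /i/ → [iː] (rule 1).
All other segments surface unchanged.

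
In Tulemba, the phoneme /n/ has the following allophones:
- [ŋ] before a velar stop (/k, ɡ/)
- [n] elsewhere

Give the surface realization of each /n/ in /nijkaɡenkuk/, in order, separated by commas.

[n], [ŋ]

Occurrence 1 (position 1): no conditioning environment matches → elsewhere allophone [n].
Occurrence 2 (position 8): before a velar stop → [ŋ].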